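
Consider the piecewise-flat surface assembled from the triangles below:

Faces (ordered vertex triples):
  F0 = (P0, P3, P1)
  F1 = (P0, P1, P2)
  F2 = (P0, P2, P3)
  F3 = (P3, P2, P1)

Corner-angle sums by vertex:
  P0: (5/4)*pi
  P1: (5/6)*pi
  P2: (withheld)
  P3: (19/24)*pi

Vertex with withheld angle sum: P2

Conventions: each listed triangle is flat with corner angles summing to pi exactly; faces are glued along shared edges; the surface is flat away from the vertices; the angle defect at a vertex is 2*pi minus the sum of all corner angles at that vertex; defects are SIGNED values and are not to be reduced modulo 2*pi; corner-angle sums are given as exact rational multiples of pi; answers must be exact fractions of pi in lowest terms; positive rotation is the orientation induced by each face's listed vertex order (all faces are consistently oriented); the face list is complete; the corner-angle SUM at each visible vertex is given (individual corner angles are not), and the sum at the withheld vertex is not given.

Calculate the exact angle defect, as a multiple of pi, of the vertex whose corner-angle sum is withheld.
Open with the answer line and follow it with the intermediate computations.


Answer: defect(P2) = (7/8)*pi

V = 4, E = 6, F = 4; chi = V - E + F = 2
Gauss-Bonnet: total defect = 2*pi*chi = 4*pi; visible defects sum to (25/8)*pi


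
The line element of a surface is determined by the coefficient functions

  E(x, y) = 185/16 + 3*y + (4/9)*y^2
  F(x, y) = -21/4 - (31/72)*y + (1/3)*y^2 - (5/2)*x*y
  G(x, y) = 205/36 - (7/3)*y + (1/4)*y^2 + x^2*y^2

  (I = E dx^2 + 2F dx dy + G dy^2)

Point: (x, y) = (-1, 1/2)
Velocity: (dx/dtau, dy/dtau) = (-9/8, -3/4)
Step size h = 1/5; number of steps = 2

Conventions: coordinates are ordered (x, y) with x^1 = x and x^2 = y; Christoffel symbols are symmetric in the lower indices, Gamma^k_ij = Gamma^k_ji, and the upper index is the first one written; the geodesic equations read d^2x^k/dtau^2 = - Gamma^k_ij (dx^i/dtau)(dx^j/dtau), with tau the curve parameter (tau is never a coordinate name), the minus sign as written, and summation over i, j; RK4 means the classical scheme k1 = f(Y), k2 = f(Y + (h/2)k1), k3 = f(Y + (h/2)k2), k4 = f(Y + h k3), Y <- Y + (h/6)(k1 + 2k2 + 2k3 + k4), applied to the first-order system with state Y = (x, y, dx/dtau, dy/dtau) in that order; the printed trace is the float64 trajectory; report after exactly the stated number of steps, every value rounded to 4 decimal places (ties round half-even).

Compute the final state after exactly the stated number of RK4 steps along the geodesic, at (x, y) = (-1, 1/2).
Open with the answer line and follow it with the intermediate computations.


Answer: x = -1.4527, y = 0.2614, dx/dtau = -1.1330, dy/dtau = -0.4599

f(Y) = (dx/dtau, dy/dtau, -Gamma^x_ij Y'^i Y'^j, -Gamma^y_ij Y'^i Y'^j) with the Gammas evaluated at the stage position; h = 0.200000; intermediate values shown to 6 dp
step 0: x = -1.0000, y = 0.5000, dx/dtau = -1.1250, dy/dtau = -0.7500
step 1:
  k1: at (x, y) = (-1.000000, 0.500000), (dx/dtau, dy/dtau) = (-1.125000, -0.750000); Gamma_xxx = -0.263029, Gamma_xxy = 0.156412, Gamma_xyy = 0.227068, Gamma_yxx = -0.838597, Gamma_yxy = 0.081873, Gamma_yyy = 0.081931; k1 = (-1.125000, -0.750000, -0.058776, 0.877103)
  k2: at (x, y) = (-1.112500, 0.425000), (dx/dtau, dy/dtau) = (-1.130878, -0.662290); Gamma_xxx = -0.247124, Gamma_xxy = 0.161905, Gamma_xyy = 0.254070, Gamma_yxx = -0.761749, Gamma_yxy = 0.096059, Gamma_yyy = 0.106674; k2 = (-1.130878, -0.662290, -0.037922, 0.783508)
  k3: at (x, y) = (-1.113088, 0.433771), (dx/dtau, dy/dtau) = (-1.128792, -0.671649); Gamma_xxx = -0.246816, Gamma_xxy = 0.160548, Gamma_xyy = 0.255436, Gamma_yxx = -0.766894, Gamma_yxy = 0.092608, Gamma_yyy = 0.109542; k3 = (-1.128792, -0.671649, -0.044184, 0.787318)
  k4: at (x, y) = (-1.225758, 0.365670), (dx/dtau, dy/dtau) = (-1.133837, -0.592536); Gamma_xxx = -0.234784, Gamma_xxy = 0.166305, Gamma_xyy = 0.283658, Gamma_yxx = -0.703909, Gamma_yxy = 0.106711, Gamma_yyy = 0.133489; k4 = (-1.133837, -0.592536, -0.021218, 0.714682)
  Y <- Y + (h/6)(k1 + 2k2 + 2k3 + k4): x = -1.2259, y = 0.3663, dx/dtau = -1.1331, dy/dtau = -0.5922
step 2:
  k1: at (x, y) = (-1.225939, 0.366320), (dx/dtau, dy/dtau) = (-1.133140, -0.592219); Gamma_xxx = -0.234743, Gamma_xxy = 0.166193, Gamma_xyy = 0.283797, Gamma_yxx = -0.704244, Gamma_yxy = 0.106444, Gamma_yyy = 0.133764; k1 = (-1.133140, -0.592219, -0.021177, 0.714477)
  k2: at (x, y) = (-1.339253, 0.307098), (dx/dtau, dy/dtau) = (-1.135258, -0.520771); Gamma_xxx = -0.225527, Gamma_xxy = 0.171778, Gamma_xyy = 0.313950, Gamma_yxx = -0.653519, Gamma_yxy = 0.119178, Gamma_yyy = 0.158200; k2 = (-1.135258, -0.520771, 0.002404, 0.658439)
  k3: at (x, y) = (-1.339465, 0.314242), (dx/dtau, dy/dtau) = (-1.132900, -0.526375); Gamma_xxx = -0.225240, Gamma_xxy = 0.170556, Gamma_xyy = 0.314817, Gamma_yxx = -0.657326, Gamma_yxy = 0.116430, Gamma_yyy = 0.160648; k3 = (-1.132900, -0.526375, -0.001554, 0.660281)
  k4: at (x, y) = (-1.452519, 0.261045), (dx/dtau, dy/dtau) = (-1.133451, -0.460163); Gamma_xxx = -0.218308, Gamma_xxy = 0.176237, Gamma_xyy = 0.346320, Gamma_yxx = -0.615192, Gamma_yxy = 0.128667, Gamma_yyy = 0.184955; k4 = (-1.133451, -0.460163, 0.023290, 0.616961)
  Y <- Y + (h/6)(k1 + 2k2 + 2k3 + k4): x = -1.4527, y = 0.2614, dx/dtau = -1.1330, dy/dtau = -0.4599


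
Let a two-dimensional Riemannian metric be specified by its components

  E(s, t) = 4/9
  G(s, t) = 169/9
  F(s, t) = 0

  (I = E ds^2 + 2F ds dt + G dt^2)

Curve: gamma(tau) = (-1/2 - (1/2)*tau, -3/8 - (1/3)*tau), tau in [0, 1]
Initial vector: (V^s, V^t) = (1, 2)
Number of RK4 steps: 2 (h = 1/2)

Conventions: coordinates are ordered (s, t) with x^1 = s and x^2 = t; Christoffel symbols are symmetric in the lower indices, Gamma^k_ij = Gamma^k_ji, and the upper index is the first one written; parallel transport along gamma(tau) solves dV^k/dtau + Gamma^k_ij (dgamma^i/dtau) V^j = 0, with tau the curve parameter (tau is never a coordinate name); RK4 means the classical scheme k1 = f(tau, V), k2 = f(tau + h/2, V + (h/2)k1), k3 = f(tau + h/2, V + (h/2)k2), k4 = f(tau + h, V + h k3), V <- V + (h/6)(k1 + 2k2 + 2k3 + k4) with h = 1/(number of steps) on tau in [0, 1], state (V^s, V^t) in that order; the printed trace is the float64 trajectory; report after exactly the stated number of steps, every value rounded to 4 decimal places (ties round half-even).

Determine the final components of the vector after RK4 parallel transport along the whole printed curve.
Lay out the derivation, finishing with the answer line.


gamma'(tau) = (-1/2, -1/3); f(tau, V)^k = -Gamma^k_ij(gamma(tau)) gamma'^i(tau) V^j; h = 1/2; intermediate values shown to 6 dp
curve data and Christoffel symbols at the stage parameters:
  tau = 0.000000: gamma = (-0.500000, -0.375000), gamma' = (-0.500000, -0.333333); Gamma_sss = 0.000000, Gamma_sst = 0.000000, Gamma_stt = 0.000000, Gamma_tss = 0.000000, Gamma_tst = 0.000000, Gamma_ttt = 0.000000
  tau = 0.250000: gamma = (-0.625000, -0.458333), gamma' = (-0.500000, -0.333333); Gamma_sss = 0.000000, Gamma_sst = 0.000000, Gamma_stt = 0.000000, Gamma_tss = 0.000000, Gamma_tst = 0.000000, Gamma_ttt = 0.000000
  tau = 0.500000: gamma = (-0.750000, -0.541667), gamma' = (-0.500000, -0.333333); Gamma_sss = 0.000000, Gamma_sst = 0.000000, Gamma_stt = 0.000000, Gamma_tss = 0.000000, Gamma_tst = 0.000000, Gamma_ttt = 0.000000
  tau = 0.750000: gamma = (-0.875000, -0.625000), gamma' = (-0.500000, -0.333333); Gamma_sss = 0.000000, Gamma_sst = 0.000000, Gamma_stt = 0.000000, Gamma_tss = 0.000000, Gamma_tst = 0.000000, Gamma_ttt = 0.000000
  tau = 1.000000: gamma = (-1.000000, -0.708333), gamma' = (-0.500000, -0.333333); Gamma_sss = 0.000000, Gamma_sst = 0.000000, Gamma_stt = 0.000000, Gamma_tss = 0.000000, Gamma_tst = 0.000000, Gamma_ttt = 0.000000
step 0: V^s = 1.0000, V^t = 2.0000
step 1: k1 = (0.000000, 0.000000), k2 = (0.000000, 0.000000), k3 = (0.000000, 0.000000), k4 = (0.000000, 0.000000); V <- V + (h/6)(k1 + 2k2 + 2k3 + k4): V^s = 1.0000, V^t = 2.0000
step 2: k1 = (0.000000, 0.000000), k2 = (0.000000, 0.000000), k3 = (0.000000, 0.000000), k4 = (0.000000, 0.000000); V <- V + (h/6)(k1 + 2k2 + 2k3 + k4): V^s = 1.0000, V^t = 2.0000

Answer: V^s = 1.0000, V^t = 2.0000


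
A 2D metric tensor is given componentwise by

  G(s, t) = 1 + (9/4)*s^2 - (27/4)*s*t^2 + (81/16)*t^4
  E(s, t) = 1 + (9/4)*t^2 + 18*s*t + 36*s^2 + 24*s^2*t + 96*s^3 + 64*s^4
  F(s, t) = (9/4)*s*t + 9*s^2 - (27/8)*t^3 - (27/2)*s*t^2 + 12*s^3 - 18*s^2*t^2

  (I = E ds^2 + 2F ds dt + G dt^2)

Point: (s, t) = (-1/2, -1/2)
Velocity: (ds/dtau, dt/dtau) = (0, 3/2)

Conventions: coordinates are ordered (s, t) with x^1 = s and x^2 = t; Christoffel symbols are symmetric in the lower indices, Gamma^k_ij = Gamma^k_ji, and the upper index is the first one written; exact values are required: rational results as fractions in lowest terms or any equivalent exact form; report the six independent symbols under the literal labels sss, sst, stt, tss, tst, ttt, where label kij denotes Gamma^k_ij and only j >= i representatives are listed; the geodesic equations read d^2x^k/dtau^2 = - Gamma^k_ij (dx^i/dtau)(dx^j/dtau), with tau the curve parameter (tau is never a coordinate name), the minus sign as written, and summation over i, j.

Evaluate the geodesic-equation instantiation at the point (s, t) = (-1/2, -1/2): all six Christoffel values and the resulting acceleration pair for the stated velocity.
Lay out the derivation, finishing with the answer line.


E = 65/16, F = 147/64, G = 697/256 at the point
E_s = 7, E_t = -21/4, F_s = 0, F_t = -189/32, G_s = -63/16, G_t = -189/32
EG - F^2 = 1481/256;  g^inv = (256/1481) * [[697/256, -147/64], [-147/64, 65/16]]
first-kind symbols [ij,l] = (1/2)(d_i g_jl + d_j g_il - d_l g_ij): [ss,s] = E_s/2 = 7/2, [ss,t] = F_s - E_t/2 = 21/8, [st,s] = E_t/2 = -21/8, [st,t] = G_s/2 = -63/32, [tt,s] = F_t - G_s/2 = -63/16, [tt,t] = G_t/2 = -189/64
Gamma^s_ij = (G*[ij,s] - F*[ij,t])/(EG - F^2), Gamma^t_ij = (E*[ij,t] - F*[ij,s])/(EG - F^2)
Gamma_sss = 896/1481, Gamma_sst = -672/1481, Gamma_stt = -1008/1481, Gamma_tss = 672/1481, Gamma_tst = -504/1481, Gamma_ttt = -756/1481
d^2s/dtau^2 = -(Gamma_sss*(0)^2 + 2*Gamma_sst*(0)*(3/2) + Gamma_stt*(3/2)^2) = 2268/1481
d^2t/dtau^2 = -(Gamma_tss*(0)^2 + 2*Gamma_tst*(0)*(3/2) + Gamma_ttt*(3/2)^2) = 1701/1481

Answer: Gamma_sss = 896/1481, Gamma_sst = -672/1481, Gamma_stt = -1008/1481, Gamma_tss = 672/1481, Gamma_tst = -504/1481, Gamma_ttt = -756/1481; accelerations (d^2s/dtau^2, d^2t/dtau^2) = (2268/1481, 1701/1481)


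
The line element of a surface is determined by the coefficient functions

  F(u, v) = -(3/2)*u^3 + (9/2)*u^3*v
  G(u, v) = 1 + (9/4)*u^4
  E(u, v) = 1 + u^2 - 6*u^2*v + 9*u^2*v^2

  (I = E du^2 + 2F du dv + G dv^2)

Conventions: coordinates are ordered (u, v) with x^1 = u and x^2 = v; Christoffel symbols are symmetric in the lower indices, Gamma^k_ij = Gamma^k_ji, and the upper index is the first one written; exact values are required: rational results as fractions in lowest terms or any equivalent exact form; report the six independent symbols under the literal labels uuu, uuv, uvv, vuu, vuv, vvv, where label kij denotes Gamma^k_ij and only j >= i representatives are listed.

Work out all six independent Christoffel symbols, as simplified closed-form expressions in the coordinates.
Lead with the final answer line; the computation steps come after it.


Answer: Gamma_uuu = (36*u*v^2 - 24*u*v + 4*u)/(9*u^4 + 36*u^2*v^2 - 24*u^2*v + 4*u^2 + 4), Gamma_uuv = (36*u^2*v - 12*u^2)/(9*u^4 + 36*u^2*v^2 - 24*u^2*v + 4*u^2 + 4), Gamma_uvv = 0, Gamma_vuu = (18*u^2*v - 6*u^2)/(9*u^4 + 36*u^2*v^2 - 24*u^2*v + 4*u^2 + 4), Gamma_vuv = 18*u^3/(9*u^4 + 36*u^2*v^2 - 24*u^2*v + 4*u^2 + 4), Gamma_vvv = 0

E = 1 + u^2 - 6*u^2*v + 9*u^2*v^2; F = -(3/2)*u^3 + (9/2)*u^3*v; G = 1 + (9/4)*u^4
Gamma^k_ij = (1/2) g^{kl} (d_i g_jl + d_j g_il - d_l g_ij), with g^inv = (1/(EG-F^2)) [[G, -F], [-F, E]]
first partials: E_u = 2*u - 12*u*v + 18*u*v^2, E_v = -6*u^2 + 18*u^2*v, F_u = -(9/2)*u^2 + (27/2)*u^2*v, F_v = (9/2)*u^3, G_u = 9*u^3, G_v = 0
D = EG - F^2 = 1 + u^2 - 6*u^2*v + 9*u^2*v^2 + (9/4)*u^4
expanded: Gamma^u_uu = (G E_u - 2F F_u + F E_v)/(2D), Gamma^u_uv = (G E_v - F G_u)/(2D), Gamma^u_vv = (2G F_v - G G_u - F G_v)/(2D), Gamma^v_uu = (2E F_u - E E_v - F E_u)/(2D), Gamma^v_uv = (E G_u - F E_v)/(2D), Gamma^v_vv = (E G_v - 2F F_v + F G_u)/(2D); substitute and cancel common factors


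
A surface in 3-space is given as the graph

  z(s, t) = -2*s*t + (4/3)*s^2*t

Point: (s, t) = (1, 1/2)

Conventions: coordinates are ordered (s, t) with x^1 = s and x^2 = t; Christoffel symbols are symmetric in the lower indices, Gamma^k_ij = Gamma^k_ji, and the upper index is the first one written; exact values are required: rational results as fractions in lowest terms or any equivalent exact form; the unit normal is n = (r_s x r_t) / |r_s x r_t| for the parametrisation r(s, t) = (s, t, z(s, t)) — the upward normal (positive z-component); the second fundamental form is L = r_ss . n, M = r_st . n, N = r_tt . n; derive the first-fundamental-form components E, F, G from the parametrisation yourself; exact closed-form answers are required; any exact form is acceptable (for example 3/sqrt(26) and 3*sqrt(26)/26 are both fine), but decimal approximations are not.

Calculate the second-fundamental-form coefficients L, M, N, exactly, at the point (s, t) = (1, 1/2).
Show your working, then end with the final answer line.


z_s = 1/3, z_t = -2/3, z_ss = 4/3, z_st = 2/3, z_tt = 0
E = 10/9, F = -2/9, G = 13/9; answer radicand W^2 = 14/9
unnormalised second-form numerators: l = 4/3, m = 2/3, n = 0; L = l/sqrt(14/9), and similarly M = m/sqrt(W^2), N = n/sqrt(W^2)

Answer: L = 2*sqrt(14)/7, M = sqrt(14)/7, N = 0


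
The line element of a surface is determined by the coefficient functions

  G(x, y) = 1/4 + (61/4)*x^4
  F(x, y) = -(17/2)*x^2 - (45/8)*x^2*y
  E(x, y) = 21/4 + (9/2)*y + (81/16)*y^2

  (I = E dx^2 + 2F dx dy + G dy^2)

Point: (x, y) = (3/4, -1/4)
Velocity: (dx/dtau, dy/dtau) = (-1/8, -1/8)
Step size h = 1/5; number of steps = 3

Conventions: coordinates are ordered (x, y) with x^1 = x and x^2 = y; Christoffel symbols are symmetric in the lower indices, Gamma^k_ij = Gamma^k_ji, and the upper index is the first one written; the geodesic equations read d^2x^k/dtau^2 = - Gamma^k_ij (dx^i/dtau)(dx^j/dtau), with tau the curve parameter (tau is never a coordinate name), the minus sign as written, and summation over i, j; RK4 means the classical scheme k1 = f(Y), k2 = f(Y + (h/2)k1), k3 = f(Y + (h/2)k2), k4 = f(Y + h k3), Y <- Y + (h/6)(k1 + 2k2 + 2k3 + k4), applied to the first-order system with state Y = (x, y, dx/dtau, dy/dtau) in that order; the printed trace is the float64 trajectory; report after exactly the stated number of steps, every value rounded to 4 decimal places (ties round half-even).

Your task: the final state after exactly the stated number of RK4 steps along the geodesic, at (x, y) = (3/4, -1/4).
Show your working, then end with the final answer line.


f(Y) = (dx/dtau, dy/dtau, -Gamma^x_ij Y'^i Y'^j, -Gamma^y_ij Y'^i Y'^j) with the Gammas evaluated at the stage position; h = 0.200000; intermediate values shown to 6 dp
step 0: x = 0.7500, y = -0.2500, dx/dtau = -0.1250, dy/dtau = -0.1250
step 1:
  k1: at (x, y) = (0.750000, -0.250000), (dx/dtau, dy/dtau) = (-0.125000, -0.125000); Gamma_xxx = -7.008043, Gamma_xxy = 8.511664, Gamma_xyy = -12.292085, Gamma_yxx = -7.800436, Gamma_yxy = 9.227373, Gamma_yyy = -9.664318; k1 = (-0.125000, -0.125000, 0.035575, -0.015469)
  k2: at (x, y) = (0.737500, -0.262500), (dx/dtau, dy/dtau) = (-0.121442, -0.126547); Gamma_xxx = -6.690336, Gamma_xxy = 7.936933, Gamma_xyy = -11.305779, Gamma_yxx = -7.736764, Gamma_yxy = 8.937222, Gamma_yyy = -9.070544; k2 = (-0.121442, -0.126547, 0.035771, -0.015337)
  k3: at (x, y) = (0.737856, -0.262655), (dx/dtau, dy/dtau) = (-0.121423, -0.126534); Gamma_xxx = -6.684658, Gamma_xxy = 7.938725, Gamma_xyy = -11.319680, Gamma_yxx = -7.723205, Gamma_yxy = 8.931396, Gamma_yyy = -9.072735; k3 = (-0.121423, -0.126534, 0.035850, -0.015317)
  k4: at (x, y) = (0.725715, -0.275307), (dx/dtau, dy/dtau) = (-0.117830, -0.128063); Gamma_xxx = -6.375584, Gamma_xxy = 7.400372, Gamma_xyy = -10.420409, Gamma_yxx = -7.653440, Gamma_yxy = 8.649742, Gamma_yyy = -8.515625; k4 = (-0.117830, -0.128063, 0.036076, -0.015126)
  Y <- Y + (h/6)(k1 + 2k2 + 2k3 + k4): x = 0.7257, y = -0.2753, dx/dtau = -0.1178, dy/dtau = -0.1281
step 2:
  k1: at (x, y) = (0.725715, -0.275307), (dx/dtau, dy/dtau) = (-0.117837, -0.128063); Gamma_xxx = -6.375566, Gamma_xxy = 7.400340, Gamma_xyy = -10.420355, Gamma_yxx = -7.653438, Gamma_yxy = 8.649726, Gamma_yyy = -8.515593; k1 = (-0.117837, -0.128063, 0.036073, -0.015129)
  k2: at (x, y) = (0.713931, -0.288114), (dx/dtau, dy/dtau) = (-0.114230, -0.129576); Gamma_xxx = -6.074795, Gamma_xxy = 6.896114, Gamma_xyy = -9.600966, Gamma_yxx = -7.577440, Gamma_yxy = 8.376210, Gamma_yyy = -7.992923; k2 = (-0.114230, -0.129576, 0.036322, -0.014885)
  k3: at (x, y) = (0.714292, -0.288265), (dx/dtau, dy/dtau) = (-0.114205, -0.129552); Gamma_xxx = -6.069786, Gamma_xxy = 6.898141, Gamma_xyy = -9.613650, Gamma_yxx = -7.564069, Gamma_yxy = 8.371061, Gamma_yyy = -7.995370; k3 = (-0.114205, -0.129552, 0.036397, -0.014859)
  k4: at (x, y) = (0.702874, -0.301218), (dx/dtau, dy/dtau) = (-0.110558, -0.131035); Gamma_xxx = -5.777787, Gamma_xxy = 6.426383, Gamma_xyy = -8.866854, Gamma_yxx = -7.481884, Gamma_yxy = 8.106119, Gamma_yyy = -7.505541; k4 = (-0.110558, -0.131035, 0.036671, -0.014543)
  Y <- Y + (h/6)(k1 + 2k2 + 2k3 + k4): x = 0.7029, y = -0.3012, dx/dtau = -0.1106, dy/dtau = -0.1310
step 3:
  k1: at (x, y) = (0.702873, -0.301219), (dx/dtau, dy/dtau) = (-0.110564, -0.131035); Gamma_xxx = -5.777754, Gamma_xxy = 6.426333, Gamma_xyy = -8.866778, Gamma_yxx = -7.481872, Gamma_yxy = 8.106089, Gamma_yyy = -7.505490; k1 = (-0.110564, -0.131035, 0.036668, -0.014546)
  k2: at (x, y) = (0.691816, -0.314323), (dx/dtau, dy/dtau) = (-0.106897, -0.132490); Gamma_xxx = -5.494137, Gamma_xxy = 5.984927, Gamma_xyy = -8.186495, Gamma_yxx = -7.393314, Gamma_yxy = 7.849305, Gamma_yyy = -7.046407; k2 = (-0.106897, -0.132490, 0.036957, -0.014163)
  k3: at (x, y) = (0.692183, -0.314468), (dx/dtau, dy/dtau) = (-0.106868, -0.132452); Gamma_xxx = -5.489797, Gamma_xxy = 5.987169, Gamma_xyy = -8.198130, Gamma_yxx = -7.380220, Gamma_yxy = 7.844830, Gamma_yyy = -7.049087; k3 = (-0.106868, -0.132452, 0.037026, -0.014132)
  k4: at (x, y) = (0.681499, -0.327710), (dx/dtau, dy/dtau) = (-0.103159, -0.133862); Gamma_xxx = -5.215067, Gamma_xxy = 5.574668, Gamma_xyy = -7.578325, Gamma_yxx = -7.285458, Gamma_yxy = 7.596670, Gamma_yyy = -6.619357; k4 = (-0.103159, -0.133862, 0.037332, -0.013663)
  Y <- Y + (h/6)(k1 + 2k2 + 2k3 + k4): x = 0.6815, y = -0.3277, dx/dtau = -0.1032, dy/dtau = -0.1339

Answer: x = 0.6815, y = -0.3277, dx/dtau = -0.1032, dy/dtau = -0.1339


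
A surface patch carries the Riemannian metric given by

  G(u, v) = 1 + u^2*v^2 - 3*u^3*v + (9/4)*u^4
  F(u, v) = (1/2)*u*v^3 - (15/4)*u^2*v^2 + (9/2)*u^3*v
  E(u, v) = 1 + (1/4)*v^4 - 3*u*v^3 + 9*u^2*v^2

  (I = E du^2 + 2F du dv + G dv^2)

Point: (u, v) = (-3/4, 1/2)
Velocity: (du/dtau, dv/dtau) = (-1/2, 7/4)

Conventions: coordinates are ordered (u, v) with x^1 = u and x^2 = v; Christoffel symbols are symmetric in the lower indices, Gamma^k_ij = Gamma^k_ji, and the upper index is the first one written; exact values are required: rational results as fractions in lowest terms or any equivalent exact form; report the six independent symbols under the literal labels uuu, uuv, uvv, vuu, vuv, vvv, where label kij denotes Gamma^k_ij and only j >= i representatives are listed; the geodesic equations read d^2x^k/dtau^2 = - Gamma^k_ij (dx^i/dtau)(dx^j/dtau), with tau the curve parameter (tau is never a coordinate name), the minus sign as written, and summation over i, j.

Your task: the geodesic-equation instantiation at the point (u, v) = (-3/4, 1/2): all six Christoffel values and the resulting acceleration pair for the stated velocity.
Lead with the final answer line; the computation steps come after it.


Answer: Gamma_uuu = -384/829, Gamma_uuv = 704/829, Gamma_uvv = -192/829, Gamma_vuu = 1872/4145, Gamma_vuv = -3432/4145, Gamma_vvv = 936/4145; accelerations (d^2u/dtau^2, d^2v/dtau^2) = (1916/829, -18681/8290)

E = 41/16, F = -195/128, G = 2545/1024 at the point
E_u = -15/4, E_v = 55/8, F_u = 337/64, F_v = -549/128, G_u = -429/64, G_v = 117/64
EG - F^2 = 4145/1024;  g^inv = (1024/4145) * [[2545/1024, 195/128], [195/128, 41/16]]
first-kind symbols [ij,l] = (1/2)(d_i g_jl + d_j g_il - d_l g_ij): [uu,u] = E_u/2 = -15/8, [uu,v] = F_u - E_v/2 = 117/64, [uv,u] = E_v/2 = 55/16, [uv,v] = G_u/2 = -429/128, [vv,u] = F_v - G_u/2 = -15/16, [vv,v] = G_v/2 = 117/128
Gamma^u_ij = (G*[ij,u] - F*[ij,v])/(EG - F^2), Gamma^v_ij = (E*[ij,v] - F*[ij,u])/(EG - F^2)
Gamma_uuu = -384/829, Gamma_uuv = 704/829, Gamma_uvv = -192/829, Gamma_vuu = 1872/4145, Gamma_vuv = -3432/4145, Gamma_vvv = 936/4145
d^2u/dtau^2 = -(Gamma_uuu*(-1/2)^2 + 2*Gamma_uuv*(-1/2)*(7/4) + Gamma_uvv*(7/4)^2) = 1916/829
d^2v/dtau^2 = -(Gamma_vuu*(-1/2)^2 + 2*Gamma_vuv*(-1/2)*(7/4) + Gamma_vvv*(7/4)^2) = -18681/8290


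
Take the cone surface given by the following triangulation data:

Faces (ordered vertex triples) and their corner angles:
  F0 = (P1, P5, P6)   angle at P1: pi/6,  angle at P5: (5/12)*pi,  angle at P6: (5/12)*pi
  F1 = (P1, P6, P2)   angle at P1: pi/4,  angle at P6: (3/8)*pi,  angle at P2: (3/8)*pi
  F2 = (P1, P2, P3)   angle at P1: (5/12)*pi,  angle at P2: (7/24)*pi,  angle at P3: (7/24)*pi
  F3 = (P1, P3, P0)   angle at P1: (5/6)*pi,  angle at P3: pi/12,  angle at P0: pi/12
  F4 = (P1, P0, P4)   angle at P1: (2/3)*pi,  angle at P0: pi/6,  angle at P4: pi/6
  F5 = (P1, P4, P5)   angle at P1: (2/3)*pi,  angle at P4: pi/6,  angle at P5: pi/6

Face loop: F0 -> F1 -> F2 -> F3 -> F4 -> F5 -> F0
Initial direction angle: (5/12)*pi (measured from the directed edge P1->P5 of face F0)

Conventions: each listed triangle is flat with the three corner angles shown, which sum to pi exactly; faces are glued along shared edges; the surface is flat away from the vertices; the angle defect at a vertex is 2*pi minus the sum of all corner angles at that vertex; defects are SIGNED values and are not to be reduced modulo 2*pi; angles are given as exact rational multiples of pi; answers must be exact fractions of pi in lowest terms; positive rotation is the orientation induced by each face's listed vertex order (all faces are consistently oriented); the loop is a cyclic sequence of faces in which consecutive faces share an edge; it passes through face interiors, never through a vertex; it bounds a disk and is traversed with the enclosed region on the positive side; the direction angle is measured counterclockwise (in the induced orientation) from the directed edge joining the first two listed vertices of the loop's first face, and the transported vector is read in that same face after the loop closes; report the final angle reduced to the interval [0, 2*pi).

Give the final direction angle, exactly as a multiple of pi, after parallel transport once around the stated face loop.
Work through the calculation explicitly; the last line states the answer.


enclosed vertex P1: corner angles sum to 3*pi, defect = 2*pi - 3*pi = -pi
holonomy = initial angle + sum of enclosed defects (mod 2*pi), positive in the induced orientation
final angle = (5/12)*pi - pi = (17/12)*pi (mod 2*pi)

Answer: final direction angle = (17/12)*pi


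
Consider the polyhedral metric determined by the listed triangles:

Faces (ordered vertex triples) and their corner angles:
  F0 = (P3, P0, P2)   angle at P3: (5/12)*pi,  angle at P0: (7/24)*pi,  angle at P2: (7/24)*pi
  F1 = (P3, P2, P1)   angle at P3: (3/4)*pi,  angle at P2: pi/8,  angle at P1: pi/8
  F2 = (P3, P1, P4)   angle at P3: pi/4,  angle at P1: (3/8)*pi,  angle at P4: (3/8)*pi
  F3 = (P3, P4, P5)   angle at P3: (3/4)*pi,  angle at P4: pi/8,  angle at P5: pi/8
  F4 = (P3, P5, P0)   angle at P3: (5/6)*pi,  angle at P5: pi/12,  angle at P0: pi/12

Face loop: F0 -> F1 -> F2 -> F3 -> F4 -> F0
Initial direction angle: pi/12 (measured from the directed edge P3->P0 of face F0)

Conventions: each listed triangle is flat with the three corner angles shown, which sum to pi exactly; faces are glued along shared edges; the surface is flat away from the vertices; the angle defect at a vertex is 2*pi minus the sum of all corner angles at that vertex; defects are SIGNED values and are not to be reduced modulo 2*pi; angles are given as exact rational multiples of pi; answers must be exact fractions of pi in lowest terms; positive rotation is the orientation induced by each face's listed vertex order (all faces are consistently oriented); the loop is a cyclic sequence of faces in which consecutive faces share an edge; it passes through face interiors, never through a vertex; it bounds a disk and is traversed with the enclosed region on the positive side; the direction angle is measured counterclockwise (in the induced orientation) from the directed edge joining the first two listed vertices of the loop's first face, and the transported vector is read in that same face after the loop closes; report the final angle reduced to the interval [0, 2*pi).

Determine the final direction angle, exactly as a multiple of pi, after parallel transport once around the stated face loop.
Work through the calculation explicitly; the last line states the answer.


enclosed vertex P3: corner angles sum to 3*pi, defect = 2*pi - 3*pi = -pi
transport around the loop rotates by the sum of enclosed defects; add to the initial angle mod 2*pi
final angle = pi/12 - pi = (13/12)*pi (mod 2*pi)

Answer: final direction angle = (13/12)*pi


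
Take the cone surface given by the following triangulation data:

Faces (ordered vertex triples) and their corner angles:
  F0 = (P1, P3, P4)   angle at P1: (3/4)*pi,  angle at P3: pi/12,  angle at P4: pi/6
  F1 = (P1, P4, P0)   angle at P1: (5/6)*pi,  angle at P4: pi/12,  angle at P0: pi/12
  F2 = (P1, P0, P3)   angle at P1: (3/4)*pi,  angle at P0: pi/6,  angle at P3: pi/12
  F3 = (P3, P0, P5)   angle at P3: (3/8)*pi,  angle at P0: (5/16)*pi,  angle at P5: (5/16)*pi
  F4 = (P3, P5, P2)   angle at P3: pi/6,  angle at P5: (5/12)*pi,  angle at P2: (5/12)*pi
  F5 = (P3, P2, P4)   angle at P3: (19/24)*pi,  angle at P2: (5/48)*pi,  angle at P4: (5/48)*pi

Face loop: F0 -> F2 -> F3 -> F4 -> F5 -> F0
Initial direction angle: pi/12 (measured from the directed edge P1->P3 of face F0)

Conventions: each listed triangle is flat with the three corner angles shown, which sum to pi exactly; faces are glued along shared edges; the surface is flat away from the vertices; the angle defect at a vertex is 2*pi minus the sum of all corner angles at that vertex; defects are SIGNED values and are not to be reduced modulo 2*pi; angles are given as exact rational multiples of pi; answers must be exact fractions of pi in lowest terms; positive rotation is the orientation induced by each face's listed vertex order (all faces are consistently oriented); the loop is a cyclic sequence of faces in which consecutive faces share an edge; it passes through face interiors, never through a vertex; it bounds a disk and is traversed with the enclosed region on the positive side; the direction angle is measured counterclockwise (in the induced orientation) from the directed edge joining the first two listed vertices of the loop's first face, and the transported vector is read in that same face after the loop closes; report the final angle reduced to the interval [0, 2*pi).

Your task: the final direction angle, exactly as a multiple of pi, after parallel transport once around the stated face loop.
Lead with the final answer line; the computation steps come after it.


Answer: final direction angle = (7/12)*pi

enclosed vertex P3: corner angles sum to (3/2)*pi, defect = 2*pi - (3/2)*pi = pi/2
adding the enclosed defects to the starting angle (mod 2*pi, induced orientation) gives the holonomy
final angle = pi/12 + pi/2 = (7/12)*pi (mod 2*pi)


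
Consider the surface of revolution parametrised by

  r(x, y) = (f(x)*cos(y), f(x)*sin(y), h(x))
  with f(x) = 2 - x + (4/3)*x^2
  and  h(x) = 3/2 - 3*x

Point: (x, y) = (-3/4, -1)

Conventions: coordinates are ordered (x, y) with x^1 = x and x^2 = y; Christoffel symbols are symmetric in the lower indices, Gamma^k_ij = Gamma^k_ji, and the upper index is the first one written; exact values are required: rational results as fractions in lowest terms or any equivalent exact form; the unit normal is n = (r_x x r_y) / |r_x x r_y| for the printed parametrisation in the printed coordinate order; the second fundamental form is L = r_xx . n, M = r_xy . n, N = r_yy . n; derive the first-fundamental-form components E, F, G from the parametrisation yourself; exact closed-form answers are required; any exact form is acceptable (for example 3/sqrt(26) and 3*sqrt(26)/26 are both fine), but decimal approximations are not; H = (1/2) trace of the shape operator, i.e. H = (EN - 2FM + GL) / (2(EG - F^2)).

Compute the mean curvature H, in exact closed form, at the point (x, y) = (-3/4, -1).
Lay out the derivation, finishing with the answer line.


f = 7/2, f' = -3, f'' = 8/3, h' = -3, h'' = 0
E = 18, F = 0, G = 49/4; answer radicand W^2 = 18
unnormalised second-form numerators: l = 8, m = 0, n = -21/2; L = l/sqrt(18), and similarly M = m/sqrt(W^2), N = n/sqrt(W^2)
H = (E*n - 2*F*m + G*l) / (2*(EG - F^2)*sqrt(W^2)); E*n - 2*F*m + G*l = -91, EG - F^2 = 441/2, so H = (-13/63)/sqrt(18)

Answer: H = -13*sqrt(2)/378


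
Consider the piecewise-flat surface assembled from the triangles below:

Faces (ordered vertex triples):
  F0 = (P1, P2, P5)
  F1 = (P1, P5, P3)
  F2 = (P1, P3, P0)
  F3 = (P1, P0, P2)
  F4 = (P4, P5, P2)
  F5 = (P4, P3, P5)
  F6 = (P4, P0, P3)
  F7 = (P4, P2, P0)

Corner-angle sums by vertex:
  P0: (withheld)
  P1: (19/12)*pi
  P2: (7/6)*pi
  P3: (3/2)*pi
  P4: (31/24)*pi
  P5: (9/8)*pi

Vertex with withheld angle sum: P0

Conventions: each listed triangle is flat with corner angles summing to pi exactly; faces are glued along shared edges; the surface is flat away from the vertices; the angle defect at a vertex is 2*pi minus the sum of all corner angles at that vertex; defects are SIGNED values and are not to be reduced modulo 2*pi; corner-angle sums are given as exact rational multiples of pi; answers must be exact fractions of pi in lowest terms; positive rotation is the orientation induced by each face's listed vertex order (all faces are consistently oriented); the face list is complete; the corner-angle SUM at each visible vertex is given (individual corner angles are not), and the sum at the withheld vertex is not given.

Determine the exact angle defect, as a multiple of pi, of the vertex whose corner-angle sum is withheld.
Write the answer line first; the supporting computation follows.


Answer: defect(P0) = (2/3)*pi

V = 6, E = 12, F = 8; chi = V - E + F = 2
Gauss-Bonnet: total defect = 2*pi*chi = 4*pi; visible defects sum to (10/3)*pi


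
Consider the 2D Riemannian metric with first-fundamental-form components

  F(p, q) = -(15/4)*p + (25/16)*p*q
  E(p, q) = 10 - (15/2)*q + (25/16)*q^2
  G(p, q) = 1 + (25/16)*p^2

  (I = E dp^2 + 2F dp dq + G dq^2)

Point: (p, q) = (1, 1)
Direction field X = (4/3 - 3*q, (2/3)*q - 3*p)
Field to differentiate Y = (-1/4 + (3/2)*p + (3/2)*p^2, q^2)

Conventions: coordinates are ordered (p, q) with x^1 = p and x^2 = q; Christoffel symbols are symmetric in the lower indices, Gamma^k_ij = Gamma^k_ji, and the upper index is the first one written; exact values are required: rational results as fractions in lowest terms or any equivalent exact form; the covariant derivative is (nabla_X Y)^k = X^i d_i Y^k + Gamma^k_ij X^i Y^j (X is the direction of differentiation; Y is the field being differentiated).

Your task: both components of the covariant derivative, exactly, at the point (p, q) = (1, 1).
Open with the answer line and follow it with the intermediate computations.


Answer: (nabla_X Y)^p = -941/216, (nabla_X Y)^q = -1493/216

E = 65/16, F = -35/16, G = 41/16 at the point
E_p = 0, E_q = -35/8, F_p = -35/16, F_q = 25/16, G_p = 25/8, G_q = 0
EG - F^2 = 45/8;  g^inv = (8/45) * [[41/16, 35/16], [35/16, 65/16]]
first-kind symbols [ij,l] = (1/2)(d_i g_jl + d_j g_il - d_l g_ij): [pp,p] = E_p/2 = 0, [pp,q] = F_p - E_q/2 = 0, [pq,p] = E_q/2 = -35/16, [pq,q] = G_p/2 = 25/16, [qq,p] = F_q - G_p/2 = 0, [qq,q] = G_q/2 = 0
Gamma^p_ij = (G*[ij,p] - F*[ij,q])/(EG - F^2), Gamma^q_ij = (E*[ij,q] - F*[ij,p])/(EG - F^2)
Gamma_ppp = 0, Gamma_ppq = -7/18, Gamma_pqq = 0, Gamma_qpp = 0, Gamma_qpq = 5/18, Gamma_qqq = 0
X = (-5/3, -7/3), Y = (11/4, 1) at the point


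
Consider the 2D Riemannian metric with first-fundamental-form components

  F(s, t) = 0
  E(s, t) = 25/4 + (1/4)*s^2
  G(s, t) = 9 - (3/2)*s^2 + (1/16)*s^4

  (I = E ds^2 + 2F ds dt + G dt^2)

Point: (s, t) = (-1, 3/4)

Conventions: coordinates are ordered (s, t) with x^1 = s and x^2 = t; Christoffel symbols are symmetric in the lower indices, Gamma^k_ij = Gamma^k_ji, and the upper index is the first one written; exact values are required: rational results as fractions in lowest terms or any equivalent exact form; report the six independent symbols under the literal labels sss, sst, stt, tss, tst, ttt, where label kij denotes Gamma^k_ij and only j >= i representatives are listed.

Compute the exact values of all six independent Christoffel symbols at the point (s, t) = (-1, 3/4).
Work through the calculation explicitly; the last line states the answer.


E = 13/2, F = 0, G = 121/16 at the point
E_s = -1/2, E_t = 0, F_s = 0, F_t = 0, G_s = 11/4, G_t = 0
EG - F^2 = 1573/32;  g^inv = (32/1573) * [[121/16, 0], [0, 13/2]]
first-kind symbols [ij,l] = (1/2)(d_i g_jl + d_j g_il - d_l g_ij): [ss,s] = E_s/2 = -1/4, [ss,t] = F_s - E_t/2 = 0, [st,s] = E_t/2 = 0, [st,t] = G_s/2 = 11/8, [tt,s] = F_t - G_s/2 = -11/8, [tt,t] = G_t/2 = 0
Gamma^s_ij = (G*[ij,s] - F*[ij,t])/(EG - F^2), Gamma^t_ij = (E*[ij,t] - F*[ij,s])/(EG - F^2)

Answer: Gamma_sss = -1/26, Gamma_sst = 0, Gamma_stt = -11/52, Gamma_tss = 0, Gamma_tst = 2/11, Gamma_ttt = 0


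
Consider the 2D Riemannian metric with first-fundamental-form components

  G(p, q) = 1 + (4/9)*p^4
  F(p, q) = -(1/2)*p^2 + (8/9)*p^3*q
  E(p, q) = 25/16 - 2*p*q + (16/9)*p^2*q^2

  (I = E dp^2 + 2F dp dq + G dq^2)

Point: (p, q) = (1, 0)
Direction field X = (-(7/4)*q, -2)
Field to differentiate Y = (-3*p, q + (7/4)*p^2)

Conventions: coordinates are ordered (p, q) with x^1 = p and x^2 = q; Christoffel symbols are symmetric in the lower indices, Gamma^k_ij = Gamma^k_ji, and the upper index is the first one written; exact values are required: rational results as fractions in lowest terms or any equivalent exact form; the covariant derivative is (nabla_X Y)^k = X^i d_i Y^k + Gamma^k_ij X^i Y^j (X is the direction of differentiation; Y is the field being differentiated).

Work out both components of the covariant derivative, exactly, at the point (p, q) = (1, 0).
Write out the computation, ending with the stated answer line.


E = 25/16, F = -1/2, G = 13/9 at the point
E_p = 0, E_q = -2, F_p = -1, F_q = 8/9, G_p = 16/9, G_q = 0
EG - F^2 = 289/144;  g^inv = (144/289) * [[13/9, 1/2], [1/2, 25/16]]
first-kind symbols [ij,l] = (1/2)(d_i g_jl + d_j g_il - d_l g_ij): [pp,p] = E_p/2 = 0, [pp,q] = F_p - E_q/2 = 0, [pq,p] = E_q/2 = -1, [pq,q] = G_p/2 = 8/9, [qq,p] = F_q - G_p/2 = 0, [qq,q] = G_q/2 = 0
Gamma^p_ij = (G*[ij,p] - F*[ij,q])/(EG - F^2), Gamma^q_ij = (E*[ij,q] - F*[ij,p])/(EG - F^2)
Gamma_ppp = 0, Gamma_ppq = -144/289, Gamma_pqq = 0, Gamma_qpp = 0, Gamma_qpq = 128/289, Gamma_qqq = 0
X = (0, -2), Y = (-3, 7/4) at the point

Answer: (nabla_X Y)^p = -864/289, (nabla_X Y)^q = 190/289


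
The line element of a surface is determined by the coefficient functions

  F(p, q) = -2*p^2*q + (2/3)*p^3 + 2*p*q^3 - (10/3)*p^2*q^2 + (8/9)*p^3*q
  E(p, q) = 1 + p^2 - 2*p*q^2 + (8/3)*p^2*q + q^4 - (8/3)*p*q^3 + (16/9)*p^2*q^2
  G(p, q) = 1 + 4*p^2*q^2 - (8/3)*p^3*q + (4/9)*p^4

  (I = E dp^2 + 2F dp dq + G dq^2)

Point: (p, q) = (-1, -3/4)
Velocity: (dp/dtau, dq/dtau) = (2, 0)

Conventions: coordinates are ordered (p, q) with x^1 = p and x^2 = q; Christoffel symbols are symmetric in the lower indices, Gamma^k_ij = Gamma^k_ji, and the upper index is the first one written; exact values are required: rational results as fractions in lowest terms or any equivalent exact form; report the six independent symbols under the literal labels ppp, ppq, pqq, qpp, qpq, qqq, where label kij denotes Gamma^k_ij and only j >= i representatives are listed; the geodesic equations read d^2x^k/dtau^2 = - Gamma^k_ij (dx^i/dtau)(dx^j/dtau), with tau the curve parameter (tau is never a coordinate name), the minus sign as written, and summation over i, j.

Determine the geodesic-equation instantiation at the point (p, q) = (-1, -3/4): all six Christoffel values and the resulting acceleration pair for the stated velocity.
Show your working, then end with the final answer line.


E = 337/256, F = 15/32, G = 61/36 at the point
E_p = 0, E_q = -3/16, F_p = -3/32, F_q = -91/72, G_p = -5/18, G_q = -10/3
EG - F^2 = 4633/2304;  g^inv = (2304/4633) * [[61/36, -15/32], [-15/32, 337/256]]
first-kind symbols [ij,l] = (1/2)(d_i g_jl + d_j g_il - d_l g_ij): [pp,p] = E_p/2 = 0, [pp,q] = F_p - E_q/2 = 0, [pq,p] = E_q/2 = -3/32, [pq,q] = G_p/2 = -5/36, [qq,p] = F_q - G_p/2 = -9/8, [qq,q] = G_q/2 = -5/3
Gamma^p_ij = (G*[ij,p] - F*[ij,q])/(EG - F^2), Gamma^q_ij = (E*[ij,q] - F*[ij,p])/(EG - F^2)
Gamma_ppp = 0, Gamma_ppq = -216/4633, Gamma_pqq = -2592/4633, Gamma_qpp = 0, Gamma_qpq = -320/4633, Gamma_qqq = -3840/4633
d^2p/dtau^2 = -(Gamma_ppp*(2)^2 + 2*Gamma_ppq*(2)*(0) + Gamma_pqq*(0)^2) = 0
d^2q/dtau^2 = -(Gamma_qpp*(2)^2 + 2*Gamma_qpq*(2)*(0) + Gamma_qqq*(0)^2) = 0

Answer: Gamma_ppp = 0, Gamma_ppq = -216/4633, Gamma_pqq = -2592/4633, Gamma_qpp = 0, Gamma_qpq = -320/4633, Gamma_qqq = -3840/4633; accelerations (d^2p/dtau^2, d^2q/dtau^2) = (0, 0)


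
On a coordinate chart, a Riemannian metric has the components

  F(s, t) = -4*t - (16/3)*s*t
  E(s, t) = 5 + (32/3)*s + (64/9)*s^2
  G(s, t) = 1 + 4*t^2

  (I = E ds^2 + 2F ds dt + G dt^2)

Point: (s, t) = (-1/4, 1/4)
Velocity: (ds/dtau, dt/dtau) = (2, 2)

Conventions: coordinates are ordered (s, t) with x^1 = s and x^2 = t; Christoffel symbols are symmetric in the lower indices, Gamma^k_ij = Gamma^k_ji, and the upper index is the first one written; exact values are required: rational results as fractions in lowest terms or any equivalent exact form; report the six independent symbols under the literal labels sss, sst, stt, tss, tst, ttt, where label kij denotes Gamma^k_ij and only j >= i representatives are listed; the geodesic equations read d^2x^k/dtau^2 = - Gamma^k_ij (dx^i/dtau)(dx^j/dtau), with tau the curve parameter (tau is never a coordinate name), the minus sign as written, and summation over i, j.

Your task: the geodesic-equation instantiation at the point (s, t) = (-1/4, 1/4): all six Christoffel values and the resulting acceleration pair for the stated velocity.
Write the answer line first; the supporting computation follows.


Answer: Gamma_sss = 128/109, Gamma_sst = 0, Gamma_stt = -96/109, Gamma_tss = -48/109, Gamma_tst = 0, Gamma_ttt = 36/109; accelerations (d^2s/dtau^2, d^2t/dtau^2) = (-128/109, 48/109)

E = 25/9, F = -2/3, G = 5/4 at the point
E_s = 64/9, E_t = 0, F_s = -4/3, F_t = -8/3, G_s = 0, G_t = 2
EG - F^2 = 109/36;  g^inv = (36/109) * [[5/4, 2/3], [2/3, 25/9]]
first-kind symbols [ij,l] = (1/2)(d_i g_jl + d_j g_il - d_l g_ij): [ss,s] = E_s/2 = 32/9, [ss,t] = F_s - E_t/2 = -4/3, [st,s] = E_t/2 = 0, [st,t] = G_s/2 = 0, [tt,s] = F_t - G_s/2 = -8/3, [tt,t] = G_t/2 = 1
Gamma^s_ij = (G*[ij,s] - F*[ij,t])/(EG - F^2), Gamma^t_ij = (E*[ij,t] - F*[ij,s])/(EG - F^2)
Gamma_sss = 128/109, Gamma_sst = 0, Gamma_stt = -96/109, Gamma_tss = -48/109, Gamma_tst = 0, Gamma_ttt = 36/109
d^2s/dtau^2 = -(Gamma_sss*(2)^2 + 2*Gamma_sst*(2)*(2) + Gamma_stt*(2)^2) = -128/109
d^2t/dtau^2 = -(Gamma_tss*(2)^2 + 2*Gamma_tst*(2)*(2) + Gamma_ttt*(2)^2) = 48/109


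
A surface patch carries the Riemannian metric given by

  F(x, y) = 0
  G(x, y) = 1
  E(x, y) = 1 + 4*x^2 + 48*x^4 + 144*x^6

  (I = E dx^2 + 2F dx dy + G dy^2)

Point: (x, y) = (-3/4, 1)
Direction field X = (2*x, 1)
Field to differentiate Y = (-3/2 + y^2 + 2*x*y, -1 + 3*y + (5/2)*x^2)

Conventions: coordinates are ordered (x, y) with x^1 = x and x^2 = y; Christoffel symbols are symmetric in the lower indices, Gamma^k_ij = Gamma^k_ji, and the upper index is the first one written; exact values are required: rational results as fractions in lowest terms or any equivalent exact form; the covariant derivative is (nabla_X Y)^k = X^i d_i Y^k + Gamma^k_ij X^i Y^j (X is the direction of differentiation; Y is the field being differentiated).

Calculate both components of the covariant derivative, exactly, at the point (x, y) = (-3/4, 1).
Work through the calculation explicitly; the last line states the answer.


E = 11281/256, F = 0, G = 1 at the point
E_x = -9345/32, E_y = 0, F_x = 0, F_y = 0, G_x = 0, G_y = 0
EG - F^2 = 11281/256;  g^inv = (256/11281) * [[1, 0], [0, 11281/256]]
first-kind symbols [ij,l] = (1/2)(d_i g_jl + d_j g_il - d_l g_ij): [xx,x] = E_x/2 = -9345/64, [xx,y] = F_x - E_y/2 = 0, [xy,x] = E_y/2 = 0, [xy,y] = G_x/2 = 0, [yy,x] = F_y - G_x/2 = 0, [yy,y] = G_y/2 = 0
Gamma^x_ij = (G*[ij,x] - F*[ij,y])/(EG - F^2), Gamma^y_ij = (E*[ij,y] - F*[ij,x])/(EG - F^2)
Gamma_xxx = -37380/11281, Gamma_xxy = 0, Gamma_xyy = 0, Gamma_yxx = 0, Gamma_yxy = 0, Gamma_yyy = 0
X = (-3/2, 1), Y = (-2, 109/32) at the point

Answer: (nabla_X Y)^x = -280685/22562, (nabla_X Y)^y = 69/8
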